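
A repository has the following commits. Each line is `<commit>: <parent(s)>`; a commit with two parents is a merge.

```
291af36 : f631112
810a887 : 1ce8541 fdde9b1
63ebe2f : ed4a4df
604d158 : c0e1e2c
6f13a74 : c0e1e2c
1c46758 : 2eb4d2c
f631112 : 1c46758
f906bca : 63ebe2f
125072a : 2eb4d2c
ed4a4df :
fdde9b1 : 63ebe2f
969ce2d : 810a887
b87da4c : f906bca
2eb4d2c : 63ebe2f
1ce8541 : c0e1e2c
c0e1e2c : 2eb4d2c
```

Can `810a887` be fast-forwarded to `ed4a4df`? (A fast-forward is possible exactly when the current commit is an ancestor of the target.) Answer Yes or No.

No

A fast-forward from 810a887 to ed4a4df is possible iff 810a887 is an ancestor of ed4a4df.
Ancestors of ed4a4df: {ed4a4df}.
810a887 is not among them, so fast-forward is not possible.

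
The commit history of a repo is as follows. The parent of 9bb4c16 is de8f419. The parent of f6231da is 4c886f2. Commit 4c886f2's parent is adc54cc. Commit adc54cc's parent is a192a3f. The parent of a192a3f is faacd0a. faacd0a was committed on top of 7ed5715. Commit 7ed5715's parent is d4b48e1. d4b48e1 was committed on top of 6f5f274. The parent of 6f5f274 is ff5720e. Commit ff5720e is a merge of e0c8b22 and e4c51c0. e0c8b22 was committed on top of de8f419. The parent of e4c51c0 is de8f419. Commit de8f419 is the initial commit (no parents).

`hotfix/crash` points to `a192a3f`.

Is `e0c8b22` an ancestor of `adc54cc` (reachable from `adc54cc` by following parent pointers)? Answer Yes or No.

Yes

Ancestors of adc54cc (commits reachable by following parents): {6f5f274, 7ed5715, a192a3f, adc54cc, d4b48e1, de8f419, e0c8b22, e4c51c0, faacd0a, ff5720e}.
e0c8b22 is in that set, so it is an ancestor of adc54cc.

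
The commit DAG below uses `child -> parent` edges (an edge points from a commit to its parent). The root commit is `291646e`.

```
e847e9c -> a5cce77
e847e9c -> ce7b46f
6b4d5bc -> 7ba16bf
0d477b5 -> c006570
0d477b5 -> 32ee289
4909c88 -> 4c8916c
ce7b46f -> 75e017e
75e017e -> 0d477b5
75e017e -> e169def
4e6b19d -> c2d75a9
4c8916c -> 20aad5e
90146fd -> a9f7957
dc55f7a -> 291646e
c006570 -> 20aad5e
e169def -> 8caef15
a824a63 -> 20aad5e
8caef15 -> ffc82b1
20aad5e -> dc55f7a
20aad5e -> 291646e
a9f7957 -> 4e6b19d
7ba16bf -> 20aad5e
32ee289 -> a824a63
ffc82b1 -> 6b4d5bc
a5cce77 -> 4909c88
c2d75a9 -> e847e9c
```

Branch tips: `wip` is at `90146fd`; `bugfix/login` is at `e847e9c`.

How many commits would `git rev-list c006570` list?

Walking parent pointers from c006570: reachable set = {20aad5e, 291646e, c006570, dc55f7a}.
That is 4 commits.

4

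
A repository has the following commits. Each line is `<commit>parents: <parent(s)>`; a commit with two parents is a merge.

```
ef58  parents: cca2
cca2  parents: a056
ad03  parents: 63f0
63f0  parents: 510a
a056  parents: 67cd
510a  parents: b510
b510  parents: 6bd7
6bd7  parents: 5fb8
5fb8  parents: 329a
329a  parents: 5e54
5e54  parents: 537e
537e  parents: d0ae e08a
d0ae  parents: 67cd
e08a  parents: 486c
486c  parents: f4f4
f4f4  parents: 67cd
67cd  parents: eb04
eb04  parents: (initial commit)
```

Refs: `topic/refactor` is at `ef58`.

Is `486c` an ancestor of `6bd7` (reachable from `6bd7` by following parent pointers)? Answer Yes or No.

Yes

Ancestors of 6bd7 (commits reachable by following parents): {329a, 486c, 537e, 5e54, 5fb8, 67cd, 6bd7, d0ae, e08a, eb04, f4f4}.
486c is in that set, so it is an ancestor of 6bd7.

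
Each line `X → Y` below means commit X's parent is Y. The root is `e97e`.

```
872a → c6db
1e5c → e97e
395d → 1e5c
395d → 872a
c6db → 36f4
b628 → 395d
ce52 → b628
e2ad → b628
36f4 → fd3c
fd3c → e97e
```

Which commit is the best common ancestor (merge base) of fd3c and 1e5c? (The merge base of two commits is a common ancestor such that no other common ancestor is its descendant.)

Ancestors of fd3c: {e97e, fd3c}.
Ancestors of 1e5c: {1e5c, e97e}.
Common ancestors: {e97e}.
The only common ancestor is e97e, so it is the merge base.

e97e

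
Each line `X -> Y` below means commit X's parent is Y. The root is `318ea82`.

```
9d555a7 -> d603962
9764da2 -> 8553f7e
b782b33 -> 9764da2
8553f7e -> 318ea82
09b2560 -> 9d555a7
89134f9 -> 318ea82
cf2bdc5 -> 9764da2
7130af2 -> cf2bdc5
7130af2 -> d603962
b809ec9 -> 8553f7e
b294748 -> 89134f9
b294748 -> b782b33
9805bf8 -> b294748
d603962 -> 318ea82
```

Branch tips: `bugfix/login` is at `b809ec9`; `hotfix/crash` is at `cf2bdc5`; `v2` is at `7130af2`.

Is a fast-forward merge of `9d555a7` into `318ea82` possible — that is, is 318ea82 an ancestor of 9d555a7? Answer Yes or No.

Yes

A fast-forward from 318ea82 to 9d555a7 is possible iff 318ea82 is an ancestor of 9d555a7.
Ancestors of 9d555a7: {318ea82, 9d555a7, d603962}.
318ea82 is among them, so fast-forward is possible.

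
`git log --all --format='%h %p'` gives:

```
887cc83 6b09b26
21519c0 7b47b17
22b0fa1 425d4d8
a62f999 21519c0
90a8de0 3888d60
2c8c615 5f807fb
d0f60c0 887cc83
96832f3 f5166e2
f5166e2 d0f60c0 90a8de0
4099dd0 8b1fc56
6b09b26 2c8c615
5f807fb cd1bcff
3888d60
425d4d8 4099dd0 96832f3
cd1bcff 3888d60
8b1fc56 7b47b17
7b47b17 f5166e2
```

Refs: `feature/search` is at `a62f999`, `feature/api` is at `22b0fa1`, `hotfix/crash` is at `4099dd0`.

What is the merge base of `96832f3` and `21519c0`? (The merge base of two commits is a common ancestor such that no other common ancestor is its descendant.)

f5166e2

Ancestors of 96832f3: {2c8c615, 3888d60, 5f807fb, 6b09b26, 887cc83, 90a8de0, 96832f3, cd1bcff, d0f60c0, f5166e2}.
Ancestors of 21519c0: {21519c0, 2c8c615, 3888d60, 5f807fb, 6b09b26, 7b47b17, 887cc83, 90a8de0, cd1bcff, d0f60c0, f5166e2}.
Common ancestors: {2c8c615, 3888d60, 5f807fb, 6b09b26, 887cc83, 90a8de0, cd1bcff, d0f60c0, f5166e2}.
Among these, f5166e2 is not an ancestor of any other common ancestor — it is the merge base.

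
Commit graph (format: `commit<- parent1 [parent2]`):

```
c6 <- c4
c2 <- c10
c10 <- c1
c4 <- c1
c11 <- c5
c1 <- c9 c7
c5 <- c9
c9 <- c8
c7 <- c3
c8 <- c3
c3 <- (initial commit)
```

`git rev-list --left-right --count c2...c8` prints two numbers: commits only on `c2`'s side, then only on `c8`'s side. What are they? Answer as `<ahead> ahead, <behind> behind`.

Reachable from c2: {c1, c10, c2, c3, c7, c8, c9}.
Reachable from c8: {c3, c8}.
Only in c2's history (ahead): {c1, c10, c2, c7, c9} — 5.
Only in c8's history (behind): {} — 0.

5 ahead, 0 behind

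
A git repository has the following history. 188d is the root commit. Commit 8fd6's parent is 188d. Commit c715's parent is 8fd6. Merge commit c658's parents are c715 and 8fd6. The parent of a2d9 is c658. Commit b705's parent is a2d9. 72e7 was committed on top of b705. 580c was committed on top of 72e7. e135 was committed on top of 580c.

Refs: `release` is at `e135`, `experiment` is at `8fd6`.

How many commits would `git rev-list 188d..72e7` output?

6

Reachable from 72e7: {188d, 72e7, 8fd6, a2d9, b705, c658, c715}.
Reachable from 188d: {188d}.
In 72e7's history but not 188d's: {72e7, 8fd6, a2d9, b705, c658, c715} — 6 commits.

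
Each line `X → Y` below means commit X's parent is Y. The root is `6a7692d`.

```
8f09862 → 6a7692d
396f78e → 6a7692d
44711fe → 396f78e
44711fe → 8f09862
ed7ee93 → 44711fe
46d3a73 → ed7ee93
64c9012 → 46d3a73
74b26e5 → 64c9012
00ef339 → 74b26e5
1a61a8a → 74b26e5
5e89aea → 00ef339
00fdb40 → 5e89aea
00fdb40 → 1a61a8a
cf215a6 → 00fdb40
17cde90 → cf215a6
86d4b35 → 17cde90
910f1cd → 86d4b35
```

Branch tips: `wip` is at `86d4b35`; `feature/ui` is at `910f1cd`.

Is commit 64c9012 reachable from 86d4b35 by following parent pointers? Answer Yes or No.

Yes

Ancestors of 86d4b35 (commits reachable by following parents): {00ef339, 00fdb40, 17cde90, 1a61a8a, 396f78e, 44711fe, 46d3a73, 5e89aea, 64c9012, 6a7692d, 74b26e5, 86d4b35, 8f09862, cf215a6, ed7ee93}.
64c9012 is in that set, so it is an ancestor of 86d4b35.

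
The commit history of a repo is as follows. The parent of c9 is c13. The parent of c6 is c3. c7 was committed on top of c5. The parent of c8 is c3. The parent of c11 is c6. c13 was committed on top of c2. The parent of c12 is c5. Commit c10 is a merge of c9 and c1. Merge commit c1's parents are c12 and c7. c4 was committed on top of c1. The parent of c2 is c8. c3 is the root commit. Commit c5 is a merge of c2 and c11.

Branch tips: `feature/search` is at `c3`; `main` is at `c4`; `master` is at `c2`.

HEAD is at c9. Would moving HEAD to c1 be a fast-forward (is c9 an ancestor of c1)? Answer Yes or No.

No

A fast-forward from c9 to c1 is possible iff c9 is an ancestor of c1.
Ancestors of c1: {c1, c11, c12, c2, c3, c5, c6, c7, c8}.
c9 is not among them, so fast-forward is not possible.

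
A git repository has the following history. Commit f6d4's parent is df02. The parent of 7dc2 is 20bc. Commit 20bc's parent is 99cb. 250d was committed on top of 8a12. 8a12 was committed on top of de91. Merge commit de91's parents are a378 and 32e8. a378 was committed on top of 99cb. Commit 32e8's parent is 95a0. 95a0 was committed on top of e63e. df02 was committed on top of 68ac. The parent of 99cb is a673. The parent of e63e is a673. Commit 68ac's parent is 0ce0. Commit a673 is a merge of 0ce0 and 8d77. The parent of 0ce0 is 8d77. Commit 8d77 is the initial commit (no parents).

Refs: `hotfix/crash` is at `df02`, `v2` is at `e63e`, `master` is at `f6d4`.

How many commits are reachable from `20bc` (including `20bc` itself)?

5

Walking parent pointers from 20bc: reachable set = {0ce0, 20bc, 8d77, 99cb, a673}.
That is 5 commits.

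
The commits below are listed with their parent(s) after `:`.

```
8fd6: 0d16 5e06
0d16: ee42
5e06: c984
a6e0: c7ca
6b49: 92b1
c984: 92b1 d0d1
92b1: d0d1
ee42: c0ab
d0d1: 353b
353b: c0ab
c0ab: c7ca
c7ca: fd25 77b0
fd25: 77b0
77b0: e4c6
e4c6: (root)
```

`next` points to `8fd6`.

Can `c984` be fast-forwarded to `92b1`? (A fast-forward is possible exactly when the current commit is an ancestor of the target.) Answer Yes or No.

No

A fast-forward from c984 to 92b1 is possible iff c984 is an ancestor of 92b1.
Ancestors of 92b1: {353b, 77b0, 92b1, c0ab, c7ca, d0d1, e4c6, fd25}.
c984 is not among them, so fast-forward is not possible.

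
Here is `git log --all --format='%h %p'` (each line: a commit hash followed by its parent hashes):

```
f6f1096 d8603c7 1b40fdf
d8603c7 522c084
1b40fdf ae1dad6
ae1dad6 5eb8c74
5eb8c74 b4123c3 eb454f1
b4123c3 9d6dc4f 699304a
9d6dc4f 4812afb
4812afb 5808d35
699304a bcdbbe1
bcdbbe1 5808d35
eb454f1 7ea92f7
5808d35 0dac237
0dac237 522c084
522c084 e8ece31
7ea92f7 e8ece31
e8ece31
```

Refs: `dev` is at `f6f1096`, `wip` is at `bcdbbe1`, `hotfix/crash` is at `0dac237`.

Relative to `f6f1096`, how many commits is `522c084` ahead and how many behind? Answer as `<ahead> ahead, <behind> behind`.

Reachable from 522c084: {522c084, e8ece31}.
Reachable from f6f1096: {0dac237, 1b40fdf, 4812afb, 522c084, 5808d35, 5eb8c74, 699304a, 7ea92f7, 9d6dc4f, ae1dad6, b4123c3, bcdbbe1, d8603c7, e8ece31, eb454f1, f6f1096}.
Only in 522c084's history (ahead): {} — 0.
Only in f6f1096's history (behind): {0dac237, 1b40fdf, 4812afb, 5808d35, 5eb8c74, 699304a, 7ea92f7, 9d6dc4f, ae1dad6, b4123c3, bcdbbe1, d8603c7, eb454f1, f6f1096} — 14.

0 ahead, 14 behind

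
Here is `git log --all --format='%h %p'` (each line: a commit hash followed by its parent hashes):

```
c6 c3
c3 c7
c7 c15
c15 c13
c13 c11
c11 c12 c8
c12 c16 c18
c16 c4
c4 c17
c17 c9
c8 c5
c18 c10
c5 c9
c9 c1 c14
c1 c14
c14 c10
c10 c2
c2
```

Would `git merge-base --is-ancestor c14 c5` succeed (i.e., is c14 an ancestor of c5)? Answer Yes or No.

Ancestors of c5 (commits reachable by following parents): {c1, c10, c14, c2, c5, c9}.
c14 is in that set, so it is an ancestor of c5.

Yes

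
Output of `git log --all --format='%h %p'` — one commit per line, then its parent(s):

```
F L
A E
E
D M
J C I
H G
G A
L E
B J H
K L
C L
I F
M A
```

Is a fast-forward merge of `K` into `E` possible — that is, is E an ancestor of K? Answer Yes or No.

A fast-forward from E to K is possible iff E is an ancestor of K.
Ancestors of K: {E, K, L}.
E is among them, so fast-forward is possible.

Yes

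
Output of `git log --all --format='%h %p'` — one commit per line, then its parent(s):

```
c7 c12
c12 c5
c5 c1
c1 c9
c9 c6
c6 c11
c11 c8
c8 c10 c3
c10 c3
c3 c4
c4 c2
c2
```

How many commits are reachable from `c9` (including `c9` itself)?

8

Walking parent pointers from c9: reachable set = {c10, c11, c2, c3, c4, c6, c8, c9}.
That is 8 commits.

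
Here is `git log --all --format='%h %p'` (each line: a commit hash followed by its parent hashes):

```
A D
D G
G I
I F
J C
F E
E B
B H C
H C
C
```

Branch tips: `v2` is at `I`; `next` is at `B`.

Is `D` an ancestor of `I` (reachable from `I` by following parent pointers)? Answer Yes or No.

Ancestors of I: {B, C, E, F, H, I}.
D is not in that set, so it is not an ancestor of I.

No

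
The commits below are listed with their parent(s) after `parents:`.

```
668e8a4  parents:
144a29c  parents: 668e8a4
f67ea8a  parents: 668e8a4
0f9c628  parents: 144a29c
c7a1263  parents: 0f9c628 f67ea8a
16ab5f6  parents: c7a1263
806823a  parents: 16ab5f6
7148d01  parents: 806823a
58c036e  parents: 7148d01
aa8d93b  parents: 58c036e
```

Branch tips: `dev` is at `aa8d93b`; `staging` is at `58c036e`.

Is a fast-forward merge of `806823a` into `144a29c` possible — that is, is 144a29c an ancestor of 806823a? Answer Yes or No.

A fast-forward from 144a29c to 806823a is possible iff 144a29c is an ancestor of 806823a.
Ancestors of 806823a: {0f9c628, 144a29c, 16ab5f6, 668e8a4, 806823a, c7a1263, f67ea8a}.
144a29c is among them, so fast-forward is possible.

Yes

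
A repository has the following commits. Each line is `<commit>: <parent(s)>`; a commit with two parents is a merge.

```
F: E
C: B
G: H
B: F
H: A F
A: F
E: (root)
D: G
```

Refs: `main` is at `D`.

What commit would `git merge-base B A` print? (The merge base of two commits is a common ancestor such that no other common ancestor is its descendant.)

Ancestors of B: {B, E, F}.
Ancestors of A: {A, E, F}.
Common ancestors: {E, F}.
Among these, F is not an ancestor of any other common ancestor — it is the merge base.

F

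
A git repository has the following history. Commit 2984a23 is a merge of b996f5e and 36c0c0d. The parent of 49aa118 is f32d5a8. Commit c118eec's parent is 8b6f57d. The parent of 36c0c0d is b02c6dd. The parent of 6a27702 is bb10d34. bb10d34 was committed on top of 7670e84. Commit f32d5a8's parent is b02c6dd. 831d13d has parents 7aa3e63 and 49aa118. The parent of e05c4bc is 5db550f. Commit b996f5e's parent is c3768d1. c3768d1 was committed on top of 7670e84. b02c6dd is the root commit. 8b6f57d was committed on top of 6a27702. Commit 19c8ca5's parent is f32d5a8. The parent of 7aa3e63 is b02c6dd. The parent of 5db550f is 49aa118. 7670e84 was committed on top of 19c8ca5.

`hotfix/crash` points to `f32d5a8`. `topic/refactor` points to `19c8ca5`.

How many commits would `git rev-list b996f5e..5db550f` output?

2

Reachable from 5db550f: {49aa118, 5db550f, b02c6dd, f32d5a8}.
Reachable from b996f5e: {19c8ca5, 7670e84, b02c6dd, b996f5e, c3768d1, f32d5a8}.
In 5db550f's history but not b996f5e's: {49aa118, 5db550f} — 2 commits.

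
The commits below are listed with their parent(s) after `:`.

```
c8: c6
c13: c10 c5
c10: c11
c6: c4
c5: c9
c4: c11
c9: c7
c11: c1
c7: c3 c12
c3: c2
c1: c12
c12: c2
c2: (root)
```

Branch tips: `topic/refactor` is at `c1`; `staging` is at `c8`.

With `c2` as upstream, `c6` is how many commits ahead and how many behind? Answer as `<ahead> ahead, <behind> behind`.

5 ahead, 0 behind

Reachable from c6: {c1, c11, c12, c2, c4, c6}.
Reachable from c2: {c2}.
Only in c6's history (ahead): {c1, c11, c12, c4, c6} — 5.
Only in c2's history (behind): {} — 0.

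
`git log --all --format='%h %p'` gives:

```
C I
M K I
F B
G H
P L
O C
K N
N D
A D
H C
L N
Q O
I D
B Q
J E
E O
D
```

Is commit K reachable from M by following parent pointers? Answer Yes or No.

Ancestors of M (commits reachable by following parents): {D, I, K, M, N}.
K is in that set, so it is an ancestor of M.

Yes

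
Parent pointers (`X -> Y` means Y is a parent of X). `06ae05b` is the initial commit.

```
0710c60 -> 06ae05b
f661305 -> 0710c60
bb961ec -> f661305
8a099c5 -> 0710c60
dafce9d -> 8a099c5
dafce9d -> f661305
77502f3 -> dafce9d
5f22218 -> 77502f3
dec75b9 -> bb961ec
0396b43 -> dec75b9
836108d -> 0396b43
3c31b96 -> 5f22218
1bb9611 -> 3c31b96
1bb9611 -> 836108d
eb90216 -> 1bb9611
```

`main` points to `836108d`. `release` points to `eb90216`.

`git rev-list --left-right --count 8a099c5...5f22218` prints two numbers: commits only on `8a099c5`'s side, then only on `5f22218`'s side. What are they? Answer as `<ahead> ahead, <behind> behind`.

Reachable from 8a099c5: {06ae05b, 0710c60, 8a099c5}.
Reachable from 5f22218: {06ae05b, 0710c60, 5f22218, 77502f3, 8a099c5, dafce9d, f661305}.
Only in 8a099c5's history (ahead): {} — 0.
Only in 5f22218's history (behind): {5f22218, 77502f3, dafce9d, f661305} — 4.

0 ahead, 4 behind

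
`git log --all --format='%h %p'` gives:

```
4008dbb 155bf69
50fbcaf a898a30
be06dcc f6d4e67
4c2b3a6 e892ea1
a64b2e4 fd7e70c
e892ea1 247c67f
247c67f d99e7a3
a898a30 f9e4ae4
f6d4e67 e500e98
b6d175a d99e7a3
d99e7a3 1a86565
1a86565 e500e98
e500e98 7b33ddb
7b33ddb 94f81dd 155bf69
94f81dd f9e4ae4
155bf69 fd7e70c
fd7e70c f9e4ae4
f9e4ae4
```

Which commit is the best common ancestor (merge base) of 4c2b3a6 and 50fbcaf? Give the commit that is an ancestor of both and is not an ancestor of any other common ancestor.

Ancestors of 4c2b3a6: {155bf69, 1a86565, 247c67f, 4c2b3a6, 7b33ddb, 94f81dd, d99e7a3, e500e98, e892ea1, f9e4ae4, fd7e70c}.
Ancestors of 50fbcaf: {50fbcaf, a898a30, f9e4ae4}.
Common ancestors: {f9e4ae4}.
The only common ancestor is f9e4ae4, so it is the merge base.

f9e4ae4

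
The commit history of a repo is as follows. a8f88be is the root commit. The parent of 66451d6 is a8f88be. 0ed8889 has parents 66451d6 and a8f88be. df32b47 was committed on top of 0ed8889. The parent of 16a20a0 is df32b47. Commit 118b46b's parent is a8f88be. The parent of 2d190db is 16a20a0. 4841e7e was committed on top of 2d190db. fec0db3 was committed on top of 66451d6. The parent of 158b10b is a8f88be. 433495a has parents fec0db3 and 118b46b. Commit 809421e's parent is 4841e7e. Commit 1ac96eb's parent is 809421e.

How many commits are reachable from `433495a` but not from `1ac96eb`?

Reachable from 433495a: {118b46b, 433495a, 66451d6, a8f88be, fec0db3}.
Reachable from 1ac96eb: {0ed8889, 16a20a0, 1ac96eb, 2d190db, 4841e7e, 66451d6, 809421e, a8f88be, df32b47}.
In 433495a's history but not 1ac96eb's: {118b46b, 433495a, fec0db3} — 3 commits.

3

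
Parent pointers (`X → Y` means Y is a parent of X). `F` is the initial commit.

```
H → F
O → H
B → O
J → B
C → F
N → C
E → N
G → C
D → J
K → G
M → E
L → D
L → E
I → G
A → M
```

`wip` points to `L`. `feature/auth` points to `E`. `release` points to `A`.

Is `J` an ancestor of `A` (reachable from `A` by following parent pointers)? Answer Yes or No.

No

Ancestors of A: {A, C, E, F, M, N}.
J is not in that set, so it is not an ancestor of A.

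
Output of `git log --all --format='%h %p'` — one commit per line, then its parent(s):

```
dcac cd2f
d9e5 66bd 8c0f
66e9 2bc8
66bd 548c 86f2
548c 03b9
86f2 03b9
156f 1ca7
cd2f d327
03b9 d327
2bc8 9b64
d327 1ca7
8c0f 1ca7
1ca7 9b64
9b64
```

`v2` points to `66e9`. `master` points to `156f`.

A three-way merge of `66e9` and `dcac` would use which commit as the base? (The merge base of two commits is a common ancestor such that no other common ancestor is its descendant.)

Ancestors of 66e9: {2bc8, 66e9, 9b64}.
Ancestors of dcac: {1ca7, 9b64, cd2f, d327, dcac}.
Common ancestors: {9b64}.
The only common ancestor is 9b64, so it is the merge base.

9b64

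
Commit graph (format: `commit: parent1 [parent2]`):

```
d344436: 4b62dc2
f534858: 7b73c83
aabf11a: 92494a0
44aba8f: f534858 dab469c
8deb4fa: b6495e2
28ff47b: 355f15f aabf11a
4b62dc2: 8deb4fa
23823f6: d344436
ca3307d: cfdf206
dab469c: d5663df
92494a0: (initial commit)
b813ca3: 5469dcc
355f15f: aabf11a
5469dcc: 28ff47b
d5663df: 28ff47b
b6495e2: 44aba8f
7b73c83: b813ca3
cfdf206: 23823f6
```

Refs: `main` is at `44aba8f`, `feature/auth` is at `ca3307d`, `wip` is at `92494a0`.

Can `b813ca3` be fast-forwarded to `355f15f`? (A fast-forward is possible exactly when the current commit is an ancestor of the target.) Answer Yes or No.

A fast-forward from b813ca3 to 355f15f is possible iff b813ca3 is an ancestor of 355f15f.
Ancestors of 355f15f: {355f15f, 92494a0, aabf11a}.
b813ca3 is not among them, so fast-forward is not possible.

No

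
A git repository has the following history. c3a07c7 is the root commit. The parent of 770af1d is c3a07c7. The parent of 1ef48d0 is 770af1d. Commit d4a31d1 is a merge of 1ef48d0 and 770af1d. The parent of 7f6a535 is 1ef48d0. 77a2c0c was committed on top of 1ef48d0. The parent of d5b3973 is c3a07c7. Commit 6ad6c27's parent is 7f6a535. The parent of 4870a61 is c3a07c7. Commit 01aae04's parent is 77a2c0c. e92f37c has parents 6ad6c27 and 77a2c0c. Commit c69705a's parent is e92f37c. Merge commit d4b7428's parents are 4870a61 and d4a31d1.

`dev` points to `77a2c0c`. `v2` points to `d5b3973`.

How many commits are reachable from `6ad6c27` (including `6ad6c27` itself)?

5

Walking parent pointers from 6ad6c27: reachable set = {1ef48d0, 6ad6c27, 770af1d, 7f6a535, c3a07c7}.
That is 5 commits.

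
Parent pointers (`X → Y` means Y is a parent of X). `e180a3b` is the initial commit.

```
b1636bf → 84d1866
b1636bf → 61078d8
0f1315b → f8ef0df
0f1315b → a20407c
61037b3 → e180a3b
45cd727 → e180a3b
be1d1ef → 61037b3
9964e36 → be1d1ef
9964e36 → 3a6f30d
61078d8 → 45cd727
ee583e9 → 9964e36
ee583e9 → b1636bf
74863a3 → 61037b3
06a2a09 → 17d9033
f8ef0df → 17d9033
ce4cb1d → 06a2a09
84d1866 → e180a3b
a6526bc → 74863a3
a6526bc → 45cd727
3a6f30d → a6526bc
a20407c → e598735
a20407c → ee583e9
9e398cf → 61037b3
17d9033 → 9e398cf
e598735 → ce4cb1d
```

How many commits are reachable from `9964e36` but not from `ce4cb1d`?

6

Reachable from 9964e36: {3a6f30d, 45cd727, 61037b3, 74863a3, 9964e36, a6526bc, be1d1ef, e180a3b}.
Reachable from ce4cb1d: {06a2a09, 17d9033, 61037b3, 9e398cf, ce4cb1d, e180a3b}.
In 9964e36's history but not ce4cb1d's: {3a6f30d, 45cd727, 74863a3, 9964e36, a6526bc, be1d1ef} — 6 commits.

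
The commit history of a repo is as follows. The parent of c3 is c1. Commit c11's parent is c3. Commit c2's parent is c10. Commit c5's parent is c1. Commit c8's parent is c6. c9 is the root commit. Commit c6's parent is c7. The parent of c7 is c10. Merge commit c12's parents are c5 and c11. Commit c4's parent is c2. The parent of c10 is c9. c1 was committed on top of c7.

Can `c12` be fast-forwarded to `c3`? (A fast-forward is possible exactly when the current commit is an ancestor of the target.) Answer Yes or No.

No

A fast-forward from c12 to c3 is possible iff c12 is an ancestor of c3.
Ancestors of c3: {c1, c10, c3, c7, c9}.
c12 is not among them, so fast-forward is not possible.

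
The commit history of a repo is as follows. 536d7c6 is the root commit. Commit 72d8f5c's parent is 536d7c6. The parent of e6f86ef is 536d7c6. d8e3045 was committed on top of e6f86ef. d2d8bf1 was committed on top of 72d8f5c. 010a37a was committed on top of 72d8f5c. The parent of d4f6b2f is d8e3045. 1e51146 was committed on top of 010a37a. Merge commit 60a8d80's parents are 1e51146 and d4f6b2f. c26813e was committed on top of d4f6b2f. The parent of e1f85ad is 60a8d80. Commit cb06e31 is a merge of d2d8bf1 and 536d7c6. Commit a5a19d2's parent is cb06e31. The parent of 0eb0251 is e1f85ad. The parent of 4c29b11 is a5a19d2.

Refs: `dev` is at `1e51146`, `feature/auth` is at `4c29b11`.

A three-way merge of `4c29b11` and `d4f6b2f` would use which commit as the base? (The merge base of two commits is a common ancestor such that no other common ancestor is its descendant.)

Ancestors of 4c29b11: {4c29b11, 536d7c6, 72d8f5c, a5a19d2, cb06e31, d2d8bf1}.
Ancestors of d4f6b2f: {536d7c6, d4f6b2f, d8e3045, e6f86ef}.
Common ancestors: {536d7c6}.
The only common ancestor is 536d7c6, so it is the merge base.

536d7c6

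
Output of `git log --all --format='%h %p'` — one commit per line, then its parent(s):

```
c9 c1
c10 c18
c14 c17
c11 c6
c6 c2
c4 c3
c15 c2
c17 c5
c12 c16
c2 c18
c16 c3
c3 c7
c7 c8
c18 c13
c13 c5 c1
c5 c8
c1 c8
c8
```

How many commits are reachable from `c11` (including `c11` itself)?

8

Walking parent pointers from c11: reachable set = {c1, c11, c13, c18, c2, c5, c6, c8}.
That is 8 commits.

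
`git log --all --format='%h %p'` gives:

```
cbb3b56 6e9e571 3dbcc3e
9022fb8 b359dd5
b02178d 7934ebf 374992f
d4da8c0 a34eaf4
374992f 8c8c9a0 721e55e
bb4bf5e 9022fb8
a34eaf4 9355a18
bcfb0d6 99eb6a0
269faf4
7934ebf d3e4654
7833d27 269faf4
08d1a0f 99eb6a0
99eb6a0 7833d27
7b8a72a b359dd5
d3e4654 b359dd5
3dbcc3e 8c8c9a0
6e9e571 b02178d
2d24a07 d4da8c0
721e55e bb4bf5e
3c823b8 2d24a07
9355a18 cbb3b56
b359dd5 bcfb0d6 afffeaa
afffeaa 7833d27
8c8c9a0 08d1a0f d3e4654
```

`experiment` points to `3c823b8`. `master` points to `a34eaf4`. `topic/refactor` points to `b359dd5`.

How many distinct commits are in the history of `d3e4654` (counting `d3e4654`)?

7

Walking parent pointers from d3e4654: reachable set = {269faf4, 7833d27, 99eb6a0, afffeaa, b359dd5, bcfb0d6, d3e4654}.
That is 7 commits.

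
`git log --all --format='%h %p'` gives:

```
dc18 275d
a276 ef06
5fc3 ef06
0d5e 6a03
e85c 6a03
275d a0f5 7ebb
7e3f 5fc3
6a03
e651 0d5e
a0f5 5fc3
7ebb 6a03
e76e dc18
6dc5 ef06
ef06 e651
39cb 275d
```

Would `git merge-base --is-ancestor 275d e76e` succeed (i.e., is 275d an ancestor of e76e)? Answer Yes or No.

Yes

Ancestors of e76e (commits reachable by following parents): {0d5e, 275d, 5fc3, 6a03, 7ebb, a0f5, dc18, e651, e76e, ef06}.
275d is in that set, so it is an ancestor of e76e.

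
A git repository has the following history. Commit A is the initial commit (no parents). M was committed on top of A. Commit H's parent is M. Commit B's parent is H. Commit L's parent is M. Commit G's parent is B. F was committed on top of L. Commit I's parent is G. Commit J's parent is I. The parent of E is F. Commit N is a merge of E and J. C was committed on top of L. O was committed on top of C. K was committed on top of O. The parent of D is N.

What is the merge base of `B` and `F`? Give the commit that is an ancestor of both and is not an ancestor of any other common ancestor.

M

Ancestors of B: {A, B, H, M}.
Ancestors of F: {A, F, L, M}.
Common ancestors: {A, M}.
Among these, M is not an ancestor of any other common ancestor — it is the merge base.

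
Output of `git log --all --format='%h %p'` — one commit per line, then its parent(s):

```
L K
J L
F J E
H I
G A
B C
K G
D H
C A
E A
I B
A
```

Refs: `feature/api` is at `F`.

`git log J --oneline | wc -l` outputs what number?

Walking parent pointers from J: reachable set = {A, G, J, K, L}.
That is 5 commits.

5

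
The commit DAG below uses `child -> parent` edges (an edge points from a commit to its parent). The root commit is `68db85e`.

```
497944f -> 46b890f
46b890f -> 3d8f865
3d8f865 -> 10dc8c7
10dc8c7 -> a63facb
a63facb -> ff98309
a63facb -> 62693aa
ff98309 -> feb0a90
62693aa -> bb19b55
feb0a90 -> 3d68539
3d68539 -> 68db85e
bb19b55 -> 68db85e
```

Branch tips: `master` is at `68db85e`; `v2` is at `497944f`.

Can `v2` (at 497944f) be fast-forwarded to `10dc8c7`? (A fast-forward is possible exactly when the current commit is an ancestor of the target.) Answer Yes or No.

A fast-forward from 497944f to 10dc8c7 is possible iff 497944f is an ancestor of 10dc8c7.
Ancestors of 10dc8c7: {10dc8c7, 3d68539, 62693aa, 68db85e, a63facb, bb19b55, feb0a90, ff98309}.
497944f is not among them, so fast-forward is not possible.

No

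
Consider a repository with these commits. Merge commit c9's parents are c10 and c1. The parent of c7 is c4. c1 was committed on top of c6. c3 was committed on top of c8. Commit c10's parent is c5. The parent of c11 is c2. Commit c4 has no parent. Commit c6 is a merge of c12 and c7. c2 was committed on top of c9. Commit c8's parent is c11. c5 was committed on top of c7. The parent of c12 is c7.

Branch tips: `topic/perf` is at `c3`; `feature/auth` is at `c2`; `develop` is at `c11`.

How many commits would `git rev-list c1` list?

Walking parent pointers from c1: reachable set = {c1, c12, c4, c6, c7}.
That is 5 commits.

5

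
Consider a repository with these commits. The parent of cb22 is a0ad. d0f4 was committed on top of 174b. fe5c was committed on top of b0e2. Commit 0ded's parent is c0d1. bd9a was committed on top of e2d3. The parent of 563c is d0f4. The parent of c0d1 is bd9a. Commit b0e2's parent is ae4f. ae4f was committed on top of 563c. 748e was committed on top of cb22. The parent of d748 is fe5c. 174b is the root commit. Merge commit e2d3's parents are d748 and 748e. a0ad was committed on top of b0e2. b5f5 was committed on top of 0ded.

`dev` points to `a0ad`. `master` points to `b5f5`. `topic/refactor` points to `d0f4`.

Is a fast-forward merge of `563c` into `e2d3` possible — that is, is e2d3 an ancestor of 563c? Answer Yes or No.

A fast-forward from e2d3 to 563c is possible iff e2d3 is an ancestor of 563c.
Ancestors of 563c: {174b, 563c, d0f4}.
e2d3 is not among them, so fast-forward is not possible.

No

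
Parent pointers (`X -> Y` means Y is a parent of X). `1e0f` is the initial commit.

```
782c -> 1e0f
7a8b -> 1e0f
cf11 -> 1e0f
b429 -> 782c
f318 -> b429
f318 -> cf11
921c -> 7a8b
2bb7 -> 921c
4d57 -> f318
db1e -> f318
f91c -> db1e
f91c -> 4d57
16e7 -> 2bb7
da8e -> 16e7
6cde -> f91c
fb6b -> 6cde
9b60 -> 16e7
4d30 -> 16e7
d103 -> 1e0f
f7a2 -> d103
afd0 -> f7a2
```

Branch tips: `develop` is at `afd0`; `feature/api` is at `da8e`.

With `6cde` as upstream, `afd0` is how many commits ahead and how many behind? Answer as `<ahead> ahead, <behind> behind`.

3 ahead, 8 behind

Reachable from afd0: {1e0f, afd0, d103, f7a2}.
Reachable from 6cde: {1e0f, 4d57, 6cde, 782c, b429, cf11, db1e, f318, f91c}.
Only in afd0's history (ahead): {afd0, d103, f7a2} — 3.
Only in 6cde's history (behind): {4d57, 6cde, 782c, b429, cf11, db1e, f318, f91c} — 8.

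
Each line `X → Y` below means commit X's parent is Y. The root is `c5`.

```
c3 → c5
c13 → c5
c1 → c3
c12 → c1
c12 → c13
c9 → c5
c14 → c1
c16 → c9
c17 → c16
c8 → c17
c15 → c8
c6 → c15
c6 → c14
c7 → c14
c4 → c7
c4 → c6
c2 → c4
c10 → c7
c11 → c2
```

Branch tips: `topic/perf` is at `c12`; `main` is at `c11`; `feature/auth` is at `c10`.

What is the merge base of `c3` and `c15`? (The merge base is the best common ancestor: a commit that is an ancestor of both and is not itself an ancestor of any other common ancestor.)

c5

Ancestors of c3: {c3, c5}.
Ancestors of c15: {c15, c16, c17, c5, c8, c9}.
Common ancestors: {c5}.
The only common ancestor is c5, so it is the merge base.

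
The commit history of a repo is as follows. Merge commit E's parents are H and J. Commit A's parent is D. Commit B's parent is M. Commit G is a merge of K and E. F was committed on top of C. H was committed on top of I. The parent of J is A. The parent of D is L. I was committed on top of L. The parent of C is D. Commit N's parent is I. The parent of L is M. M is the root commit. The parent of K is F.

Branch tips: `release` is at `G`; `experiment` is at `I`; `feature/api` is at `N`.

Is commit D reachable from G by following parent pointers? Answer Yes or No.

Ancestors of G (commits reachable by following parents): {A, C, D, E, F, G, H, I, J, K, L, M}.
D is in that set, so it is an ancestor of G.

Yes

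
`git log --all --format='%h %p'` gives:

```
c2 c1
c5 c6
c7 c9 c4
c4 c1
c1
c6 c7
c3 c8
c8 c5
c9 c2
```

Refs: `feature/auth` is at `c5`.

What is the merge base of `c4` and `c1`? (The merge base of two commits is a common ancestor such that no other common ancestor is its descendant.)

Ancestors of c4: {c1, c4}.
Ancestors of c1: {c1}.
Common ancestors: {c1}.
The only common ancestor is c1, so it is the merge base.

c1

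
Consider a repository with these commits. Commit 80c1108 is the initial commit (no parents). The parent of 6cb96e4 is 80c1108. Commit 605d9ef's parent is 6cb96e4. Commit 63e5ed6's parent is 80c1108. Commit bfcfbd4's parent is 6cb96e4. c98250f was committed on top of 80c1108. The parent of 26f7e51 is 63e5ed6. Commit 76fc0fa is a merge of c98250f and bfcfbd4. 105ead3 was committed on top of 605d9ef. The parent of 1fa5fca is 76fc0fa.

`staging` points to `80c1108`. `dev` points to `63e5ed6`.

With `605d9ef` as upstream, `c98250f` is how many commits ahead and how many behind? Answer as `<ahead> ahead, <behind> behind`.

Reachable from c98250f: {80c1108, c98250f}.
Reachable from 605d9ef: {605d9ef, 6cb96e4, 80c1108}.
Only in c98250f's history (ahead): {c98250f} — 1.
Only in 605d9ef's history (behind): {605d9ef, 6cb96e4} — 2.

1 ahead, 2 behind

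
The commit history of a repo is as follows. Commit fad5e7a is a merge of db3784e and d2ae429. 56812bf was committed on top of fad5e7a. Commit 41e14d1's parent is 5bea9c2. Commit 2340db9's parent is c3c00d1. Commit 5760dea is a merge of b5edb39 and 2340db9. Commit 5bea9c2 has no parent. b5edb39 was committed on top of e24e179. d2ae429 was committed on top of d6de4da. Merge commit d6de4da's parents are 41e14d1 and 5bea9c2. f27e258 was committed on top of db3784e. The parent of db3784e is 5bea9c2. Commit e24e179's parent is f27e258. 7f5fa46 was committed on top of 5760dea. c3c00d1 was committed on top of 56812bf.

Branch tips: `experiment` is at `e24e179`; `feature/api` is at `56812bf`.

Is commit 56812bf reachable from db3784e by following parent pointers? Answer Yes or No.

Ancestors of db3784e: {5bea9c2, db3784e}.
56812bf is not in that set, so it is not an ancestor of db3784e.

No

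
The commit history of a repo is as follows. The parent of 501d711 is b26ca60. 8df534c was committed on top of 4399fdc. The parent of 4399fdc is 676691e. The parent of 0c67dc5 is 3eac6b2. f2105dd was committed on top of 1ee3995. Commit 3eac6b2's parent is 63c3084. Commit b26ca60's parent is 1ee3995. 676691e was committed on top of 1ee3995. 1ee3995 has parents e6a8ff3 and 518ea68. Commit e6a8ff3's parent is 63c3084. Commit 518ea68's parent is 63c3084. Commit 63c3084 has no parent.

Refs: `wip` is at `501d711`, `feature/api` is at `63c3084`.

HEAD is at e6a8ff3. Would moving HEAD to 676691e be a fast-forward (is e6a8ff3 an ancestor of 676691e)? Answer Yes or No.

A fast-forward from e6a8ff3 to 676691e is possible iff e6a8ff3 is an ancestor of 676691e.
Ancestors of 676691e: {1ee3995, 518ea68, 63c3084, 676691e, e6a8ff3}.
e6a8ff3 is among them, so fast-forward is possible.

Yes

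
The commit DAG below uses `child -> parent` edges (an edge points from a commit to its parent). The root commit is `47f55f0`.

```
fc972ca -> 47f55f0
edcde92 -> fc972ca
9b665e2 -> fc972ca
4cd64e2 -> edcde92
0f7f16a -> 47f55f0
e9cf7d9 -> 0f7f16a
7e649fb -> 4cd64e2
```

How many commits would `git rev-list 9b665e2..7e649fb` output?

3

Reachable from 7e649fb: {47f55f0, 4cd64e2, 7e649fb, edcde92, fc972ca}.
Reachable from 9b665e2: {47f55f0, 9b665e2, fc972ca}.
In 7e649fb's history but not 9b665e2's: {4cd64e2, 7e649fb, edcde92} — 3 commits.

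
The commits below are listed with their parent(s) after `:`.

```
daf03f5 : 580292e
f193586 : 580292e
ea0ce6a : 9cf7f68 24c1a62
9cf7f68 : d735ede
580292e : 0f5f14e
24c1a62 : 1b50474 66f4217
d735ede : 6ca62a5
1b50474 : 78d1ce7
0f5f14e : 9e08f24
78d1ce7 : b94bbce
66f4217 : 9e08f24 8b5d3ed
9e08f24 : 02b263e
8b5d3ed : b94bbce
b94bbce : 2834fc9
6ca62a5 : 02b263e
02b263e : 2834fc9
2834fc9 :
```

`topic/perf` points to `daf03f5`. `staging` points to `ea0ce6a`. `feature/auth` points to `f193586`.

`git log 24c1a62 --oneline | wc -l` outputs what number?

9

Walking parent pointers from 24c1a62: reachable set = {02b263e, 1b50474, 24c1a62, 2834fc9, 66f4217, 78d1ce7, 8b5d3ed, 9e08f24, b94bbce}.
That is 9 commits.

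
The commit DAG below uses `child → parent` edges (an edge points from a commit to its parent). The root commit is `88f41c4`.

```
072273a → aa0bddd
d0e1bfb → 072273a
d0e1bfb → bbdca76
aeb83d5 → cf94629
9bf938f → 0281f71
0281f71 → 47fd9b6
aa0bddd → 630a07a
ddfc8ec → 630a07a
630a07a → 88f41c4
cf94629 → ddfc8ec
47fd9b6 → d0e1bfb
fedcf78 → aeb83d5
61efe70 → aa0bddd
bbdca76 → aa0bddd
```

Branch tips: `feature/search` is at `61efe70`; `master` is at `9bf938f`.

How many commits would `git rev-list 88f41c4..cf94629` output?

Reachable from cf94629: {630a07a, 88f41c4, cf94629, ddfc8ec}.
Reachable from 88f41c4: {88f41c4}.
In cf94629's history but not 88f41c4's: {630a07a, cf94629, ddfc8ec} — 3 commits.

3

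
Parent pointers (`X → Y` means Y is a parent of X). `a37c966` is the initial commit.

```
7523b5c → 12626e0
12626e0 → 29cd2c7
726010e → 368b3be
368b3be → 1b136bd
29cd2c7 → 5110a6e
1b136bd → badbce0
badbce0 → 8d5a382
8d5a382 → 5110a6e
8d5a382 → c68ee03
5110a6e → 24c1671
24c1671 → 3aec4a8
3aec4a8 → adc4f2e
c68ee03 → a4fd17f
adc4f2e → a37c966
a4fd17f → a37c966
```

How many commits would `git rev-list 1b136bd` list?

Walking parent pointers from 1b136bd: reachable set = {1b136bd, 24c1671, 3aec4a8, 5110a6e, 8d5a382, a37c966, a4fd17f, adc4f2e, badbce0, c68ee03}.
That is 10 commits.

10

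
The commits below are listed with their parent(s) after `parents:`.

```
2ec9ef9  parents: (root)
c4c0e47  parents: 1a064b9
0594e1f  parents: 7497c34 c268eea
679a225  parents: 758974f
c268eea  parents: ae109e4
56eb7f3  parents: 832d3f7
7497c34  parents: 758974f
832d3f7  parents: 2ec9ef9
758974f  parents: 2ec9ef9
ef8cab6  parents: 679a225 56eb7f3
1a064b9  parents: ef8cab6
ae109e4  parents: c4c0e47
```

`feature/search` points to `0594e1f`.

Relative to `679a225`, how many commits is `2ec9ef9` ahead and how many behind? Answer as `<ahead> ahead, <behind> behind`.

0 ahead, 2 behind

Reachable from 2ec9ef9: {2ec9ef9}.
Reachable from 679a225: {2ec9ef9, 679a225, 758974f}.
Only in 2ec9ef9's history (ahead): {} — 0.
Only in 679a225's history (behind): {679a225, 758974f} — 2.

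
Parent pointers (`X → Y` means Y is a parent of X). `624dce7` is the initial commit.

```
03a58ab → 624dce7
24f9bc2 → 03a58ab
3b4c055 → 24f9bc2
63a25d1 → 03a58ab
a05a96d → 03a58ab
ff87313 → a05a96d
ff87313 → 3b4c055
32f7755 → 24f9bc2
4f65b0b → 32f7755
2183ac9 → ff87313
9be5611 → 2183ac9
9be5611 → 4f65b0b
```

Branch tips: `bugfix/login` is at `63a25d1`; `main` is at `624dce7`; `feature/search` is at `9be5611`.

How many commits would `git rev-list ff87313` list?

6

Walking parent pointers from ff87313: reachable set = {03a58ab, 24f9bc2, 3b4c055, 624dce7, a05a96d, ff87313}.
That is 6 commits.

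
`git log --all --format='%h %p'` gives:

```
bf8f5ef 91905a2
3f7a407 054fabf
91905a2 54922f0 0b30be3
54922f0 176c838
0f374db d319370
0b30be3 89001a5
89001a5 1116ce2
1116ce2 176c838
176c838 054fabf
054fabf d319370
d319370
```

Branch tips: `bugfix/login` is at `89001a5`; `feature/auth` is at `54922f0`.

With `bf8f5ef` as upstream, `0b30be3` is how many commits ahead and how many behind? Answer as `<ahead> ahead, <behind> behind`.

Reachable from 0b30be3: {054fabf, 0b30be3, 1116ce2, 176c838, 89001a5, d319370}.
Reachable from bf8f5ef: {054fabf, 0b30be3, 1116ce2, 176c838, 54922f0, 89001a5, 91905a2, bf8f5ef, d319370}.
Only in 0b30be3's history (ahead): {} — 0.
Only in bf8f5ef's history (behind): {54922f0, 91905a2, bf8f5ef} — 3.

0 ahead, 3 behind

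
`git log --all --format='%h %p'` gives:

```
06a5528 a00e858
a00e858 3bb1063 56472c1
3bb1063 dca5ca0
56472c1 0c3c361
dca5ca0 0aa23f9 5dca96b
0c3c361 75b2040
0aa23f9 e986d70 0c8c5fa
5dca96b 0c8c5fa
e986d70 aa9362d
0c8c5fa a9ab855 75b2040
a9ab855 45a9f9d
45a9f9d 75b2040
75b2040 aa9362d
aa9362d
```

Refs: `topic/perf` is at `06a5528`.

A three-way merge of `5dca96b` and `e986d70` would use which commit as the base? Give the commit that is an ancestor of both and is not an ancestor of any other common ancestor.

Ancestors of 5dca96b: {0c8c5fa, 45a9f9d, 5dca96b, 75b2040, a9ab855, aa9362d}.
Ancestors of e986d70: {aa9362d, e986d70}.
Common ancestors: {aa9362d}.
The only common ancestor is aa9362d, so it is the merge base.

aa9362d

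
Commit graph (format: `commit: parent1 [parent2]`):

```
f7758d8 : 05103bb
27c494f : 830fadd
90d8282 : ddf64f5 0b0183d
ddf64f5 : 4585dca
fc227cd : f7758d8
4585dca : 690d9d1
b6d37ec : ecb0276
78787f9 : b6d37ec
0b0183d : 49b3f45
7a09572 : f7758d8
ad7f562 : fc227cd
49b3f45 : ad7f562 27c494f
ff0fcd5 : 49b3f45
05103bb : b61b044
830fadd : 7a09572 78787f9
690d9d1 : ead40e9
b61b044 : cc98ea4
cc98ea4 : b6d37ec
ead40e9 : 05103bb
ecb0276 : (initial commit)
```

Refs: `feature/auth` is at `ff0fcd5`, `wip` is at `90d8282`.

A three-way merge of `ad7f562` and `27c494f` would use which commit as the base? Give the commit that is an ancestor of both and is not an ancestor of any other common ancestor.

Ancestors of ad7f562: {05103bb, ad7f562, b61b044, b6d37ec, cc98ea4, ecb0276, f7758d8, fc227cd}.
Ancestors of 27c494f: {05103bb, 27c494f, 78787f9, 7a09572, 830fadd, b61b044, b6d37ec, cc98ea4, ecb0276, f7758d8}.
Common ancestors: {05103bb, b61b044, b6d37ec, cc98ea4, ecb0276, f7758d8}.
Among these, f7758d8 is not an ancestor of any other common ancestor — it is the merge base.

f7758d8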